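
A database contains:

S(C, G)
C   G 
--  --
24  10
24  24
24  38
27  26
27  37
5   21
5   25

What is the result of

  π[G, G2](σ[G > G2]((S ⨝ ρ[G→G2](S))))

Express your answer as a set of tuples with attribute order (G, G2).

{(24, 10), (25, 21), (37, 26), (38, 10), (38, 24)}

ρ[G→G2]: schema becomes (C, G2); tuples unchanged.
Joining S and ρ[G→G2](S) on C yields {(24, 10, 10), (24, 10, 24), (24, 10, 38), (24, 24, 10), (24, 24, 24), (24, 24, 38), (24, 38, 10), (24, 38, 24), (24, 38, 38), (27, 26, 26), (27, 26, 37), (27, 37, 26), (27, 37, 37), (5, 21, 21), (5, 21, 25), (5, 25, 21), (5, 25, 25)}.
Apply σ_{G > G2}; surviving tuples: {(24, 24, 10), (24, 38, 10), (24, 38, 24), (27, 37, 26), (5, 25, 21)}
π[G, G2]: project onto (G, G2) → {(24, 10), (25, 21), (37, 26), (38, 10), (38, 24)}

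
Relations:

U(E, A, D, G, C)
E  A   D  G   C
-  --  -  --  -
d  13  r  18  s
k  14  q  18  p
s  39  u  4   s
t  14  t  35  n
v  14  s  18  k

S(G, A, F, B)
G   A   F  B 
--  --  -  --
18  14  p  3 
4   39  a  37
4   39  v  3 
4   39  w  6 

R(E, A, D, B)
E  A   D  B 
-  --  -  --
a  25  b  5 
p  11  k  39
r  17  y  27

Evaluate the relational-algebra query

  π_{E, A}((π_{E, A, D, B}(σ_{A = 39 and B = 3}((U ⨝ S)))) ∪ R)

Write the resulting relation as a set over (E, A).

Natural join on A, G: {(k, 14, q, 18, p, p, 3), (s, 39, u, 4, s, a, 37), (s, 39, u, 4, s, v, 3), (s, 39, u, 4, s, w, 6), (v, 14, s, 18, k, p, 3)}
σ[A = 39 and B = 3]: keep tuples satisfying A = 39 and B = 3 → {(s, 39, u, 4, s, v, 3)}
π[E, A, D, B]: project onto (E, A, D, B) → {(s, 39, u, 3)}
Taking the union: {(a, 25, b, 5), (p, 11, k, 39), (r, 17, y, 27), (s, 39, u, 3)}
π[E, A]: project onto (E, A) → {(a, 25), (p, 11), (r, 17), (s, 39)}

{(a, 25), (p, 11), (r, 17), (s, 39)}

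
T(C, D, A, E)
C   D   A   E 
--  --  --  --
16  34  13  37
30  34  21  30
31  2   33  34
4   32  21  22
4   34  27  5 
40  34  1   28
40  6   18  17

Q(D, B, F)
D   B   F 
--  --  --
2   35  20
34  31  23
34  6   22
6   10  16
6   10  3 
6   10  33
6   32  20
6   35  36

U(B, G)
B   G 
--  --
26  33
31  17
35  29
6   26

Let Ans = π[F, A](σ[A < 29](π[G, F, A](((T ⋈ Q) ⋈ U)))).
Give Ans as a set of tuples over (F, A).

Joining T and Q on D yields {(16, 34, 13, 37, 31, 23), (16, 34, 13, 37, 6, 22), (30, 34, 21, 30, 31, 23), (30, 34, 21, 30, 6, 22), (31, 2, 33, 34, 35, 20), (4, 34, 27, 5, 31, 23), (4, 34, 27, 5, 6, 22), (40, 34, 1, 28, 31, 23), (40, 34, 1, 28, 6, 22), (40, 6, 18, 17, 10, 16), (40, 6, 18, 17, 10, 3), (40, 6, 18, 17, 10, 33), (40, 6, 18, 17, 32, 20), (40, 6, 18, 17, 35, 36)}.
Joining (T ⋈ Q) and U on B yields {(16, 34, 13, 37, 31, 23, 17), (16, 34, 13, 37, 6, 22, 26), (30, 34, 21, 30, 31, 23, 17), (30, 34, 21, 30, 6, 22, 26), (31, 2, 33, 34, 35, 20, 29), (4, 34, 27, 5, 31, 23, 17), (4, 34, 27, 5, 6, 22, 26), (40, 34, 1, 28, 31, 23, 17), (40, 34, 1, 28, 6, 22, 26), (40, 6, 18, 17, 35, 36, 29)}.
π_{G, F, A} gives {(17, 23, 1), (17, 23, 13), (17, 23, 21), (17, 23, 27), (26, 22, 1), (26, 22, 13), (26, 22, 21), (26, 22, 27), (29, 20, 33), (29, 36, 18)}.
Selection A < 29: {(17, 23, 1), (17, 23, 13), (17, 23, 21), (17, 23, 27), (26, 22, 1), (26, 22, 13), (26, 22, 21), (26, 22, 27), (29, 36, 18)}
π_{F, A} gives {(22, 1), (22, 13), (22, 21), (22, 27), (23, 1), (23, 13), (23, 21), (23, 27), (36, 18)}.

{(22, 1), (22, 13), (22, 21), (22, 27), (23, 1), (23, 13), (23, 21), (23, 27), (36, 18)}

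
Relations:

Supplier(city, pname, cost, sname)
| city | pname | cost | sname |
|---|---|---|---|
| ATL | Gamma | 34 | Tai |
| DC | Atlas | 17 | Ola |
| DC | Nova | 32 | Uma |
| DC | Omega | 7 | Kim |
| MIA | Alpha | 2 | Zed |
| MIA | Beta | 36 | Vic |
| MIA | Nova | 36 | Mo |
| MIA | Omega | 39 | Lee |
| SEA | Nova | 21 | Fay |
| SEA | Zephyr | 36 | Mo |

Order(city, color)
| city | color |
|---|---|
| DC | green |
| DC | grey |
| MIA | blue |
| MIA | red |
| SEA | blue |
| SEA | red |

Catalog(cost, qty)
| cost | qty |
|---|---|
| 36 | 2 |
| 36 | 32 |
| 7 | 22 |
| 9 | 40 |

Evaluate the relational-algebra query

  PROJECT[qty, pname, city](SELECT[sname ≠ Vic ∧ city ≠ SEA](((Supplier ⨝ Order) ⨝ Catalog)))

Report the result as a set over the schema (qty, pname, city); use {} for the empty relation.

{(2, Nova, MIA), (22, Omega, DC), (32, Nova, MIA)}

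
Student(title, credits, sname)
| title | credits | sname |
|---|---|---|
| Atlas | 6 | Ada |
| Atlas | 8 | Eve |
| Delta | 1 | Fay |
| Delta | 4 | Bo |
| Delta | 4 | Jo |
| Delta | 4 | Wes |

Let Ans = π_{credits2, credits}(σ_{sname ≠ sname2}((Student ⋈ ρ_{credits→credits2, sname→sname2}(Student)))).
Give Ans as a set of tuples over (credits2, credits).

ρ[credits→credits2, sname→sname2]: schema becomes (title, credits2, sname2); tuples unchanged.
Natural join on title: {(Atlas, 6, Ada, 6, Ada), (Atlas, 6, Ada, 8, Eve), (Atlas, 8, Eve, 6, Ada), (Atlas, 8, Eve, 8, Eve), (Delta, 1, Fay, 1, Fay), (Delta, 1, Fay, 4, Bo), (Delta, 1, Fay, 4, Jo), (Delta, 1, Fay, 4, Wes), (Delta, 4, Bo, 1, Fay), (Delta, 4, Bo, 4, Bo), (Delta, 4, Bo, 4, Jo), (Delta, 4, Bo, 4, Wes), (Delta, 4, Jo, 1, Fay), (Delta, 4, Jo, 4, Bo), (Delta, 4, Jo, 4, Jo), (Delta, 4, Jo, 4, Wes), (Delta, 4, Wes, 1, Fay), (Delta, 4, Wes, 4, Bo), (Delta, 4, Wes, 4, Jo), (Delta, 4, Wes, 4, Wes)}
Selection sname ≠ sname2: {(Atlas, 6, Ada, 8, Eve), (Atlas, 8, Eve, 6, Ada), (Delta, 1, Fay, 4, Bo), (Delta, 1, Fay, 4, Jo), (Delta, 1, Fay, 4, Wes), (Delta, 4, Bo, 1, Fay), (Delta, 4, Bo, 4, Jo), (Delta, 4, Bo, 4, Wes), (Delta, 4, Jo, 1, Fay), (Delta, 4, Jo, 4, Bo), (Delta, 4, Jo, 4, Wes), (Delta, 4, Wes, 1, Fay), (Delta, 4, Wes, 4, Bo), (Delta, 4, Wes, 4, Jo)}
Keep only column(s) credits2, credits (9 duplicate(s) eliminated): {(1, 4), (4, 1), (4, 4), (6, 8), (8, 6)}

{(1, 4), (4, 1), (4, 4), (6, 8), (8, 6)}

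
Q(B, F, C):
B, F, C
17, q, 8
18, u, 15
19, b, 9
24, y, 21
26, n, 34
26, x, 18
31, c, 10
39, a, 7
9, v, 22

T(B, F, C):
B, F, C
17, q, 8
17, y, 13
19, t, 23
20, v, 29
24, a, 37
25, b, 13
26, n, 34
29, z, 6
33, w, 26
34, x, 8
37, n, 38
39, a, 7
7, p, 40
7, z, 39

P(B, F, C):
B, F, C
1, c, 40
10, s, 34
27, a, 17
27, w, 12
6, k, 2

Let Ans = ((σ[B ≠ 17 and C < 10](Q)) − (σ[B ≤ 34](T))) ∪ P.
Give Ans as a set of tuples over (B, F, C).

{(1, c, 40), (10, s, 34), (19, b, 9), (27, a, 17), (27, w, 12), (39, a, 7), (6, k, 2)}

Filtering on B ≠ 17 and C < 10 leaves {(19, b, 9), (39, a, 7)}.
Filtering on B ≤ 34 leaves {(17, q, 8), (17, y, 13), (19, t, 23), (20, v, 29), (24, a, 37), (25, b, 13), (26, n, 34), (29, z, 6), (33, w, 26), (34, x, 8), (7, p, 40), (7, z, 39)}.
Taking the difference: {(19, b, 9), (39, a, 7)}
Taking the union: {(1, c, 40), (10, s, 34), (19, b, 9), (27, a, 17), (27, w, 12), (39, a, 7), (6, k, 2)}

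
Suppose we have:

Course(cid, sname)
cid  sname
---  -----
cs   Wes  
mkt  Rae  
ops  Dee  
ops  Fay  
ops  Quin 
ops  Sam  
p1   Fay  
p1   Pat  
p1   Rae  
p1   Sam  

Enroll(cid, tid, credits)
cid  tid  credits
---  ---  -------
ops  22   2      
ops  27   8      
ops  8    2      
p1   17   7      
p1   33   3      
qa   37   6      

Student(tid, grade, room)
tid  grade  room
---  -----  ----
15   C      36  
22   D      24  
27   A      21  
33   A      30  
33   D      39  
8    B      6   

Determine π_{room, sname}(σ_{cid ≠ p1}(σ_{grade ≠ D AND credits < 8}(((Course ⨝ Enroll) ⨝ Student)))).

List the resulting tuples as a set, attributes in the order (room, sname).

Joining Course and Enroll on cid yields {(ops, Dee, 22, 2), (ops, Dee, 27, 8), (ops, Dee, 8, 2), (ops, Fay, 22, 2), (ops, Fay, 27, 8), (ops, Fay, 8, 2), (ops, Quin, 22, 2), (ops, Quin, 27, 8), (ops, Quin, 8, 2), (ops, Sam, 22, 2), (ops, Sam, 27, 8), (ops, Sam, 8, 2), (p1, Fay, 17, 7), (p1, Fay, 33, 3), (p1, Pat, 17, 7), (p1, Pat, 33, 3), (p1, Rae, 17, 7), (p1, Rae, 33, 3), (p1, Sam, 17, 7), (p1, Sam, 33, 3)}.
Joining (Course ⨝ Enroll) and Student on tid yields {(ops, Dee, 22, 2, D, 24), (ops, Dee, 27, 8, A, 21), (ops, Dee, 8, 2, B, 6), (ops, Fay, 22, 2, D, 24), (ops, Fay, 27, 8, A, 21), (ops, Fay, 8, 2, B, 6), (ops, Quin, 22, 2, D, 24), (ops, Quin, 27, 8, A, 21), (ops, Quin, 8, 2, B, 6), (ops, Sam, 22, 2, D, 24), (ops, Sam, 27, 8, A, 21), (ops, Sam, 8, 2, B, 6), (p1, Fay, 33, 3, A, 30), (p1, Fay, 33, 3, D, 39), (p1, Pat, 33, 3, A, 30), (p1, Pat, 33, 3, D, 39), (p1, Rae, 33, 3, A, 30), (p1, Rae, 33, 3, D, 39), (p1, Sam, 33, 3, A, 30), (p1, Sam, 33, 3, D, 39)}.
Selection grade ≠ D AND credits < 8: {(ops, Dee, 8, 2, B, 6), (ops, Fay, 8, 2, B, 6), (ops, Quin, 8, 2, B, 6), (ops, Sam, 8, 2, B, 6), (p1, Fay, 33, 3, A, 30), (p1, Pat, 33, 3, A, 30), (p1, Rae, 33, 3, A, 30), (p1, Sam, 33, 3, A, 30)}
Selection cid ≠ p1: {(ops, Dee, 8, 2, B, 6), (ops, Fay, 8, 2, B, 6), (ops, Quin, 8, 2, B, 6), (ops, Sam, 8, 2, B, 6)}
π[room, sname]: project onto (room, sname) → {(6, Dee), (6, Fay), (6, Quin), (6, Sam)}

{(6, Dee), (6, Fay), (6, Quin), (6, Sam)}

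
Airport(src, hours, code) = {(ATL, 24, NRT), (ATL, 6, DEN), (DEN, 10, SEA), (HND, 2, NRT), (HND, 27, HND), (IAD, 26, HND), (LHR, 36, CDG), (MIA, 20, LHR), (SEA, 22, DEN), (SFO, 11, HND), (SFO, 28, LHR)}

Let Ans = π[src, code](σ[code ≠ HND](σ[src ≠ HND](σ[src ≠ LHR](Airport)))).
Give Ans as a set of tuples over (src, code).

{(ATL, DEN), (ATL, NRT), (DEN, SEA), (MIA, LHR), (SEA, DEN), (SFO, LHR)}

Selection src ≠ LHR: {(ATL, 24, NRT), (ATL, 6, DEN), (DEN, 10, SEA), (HND, 2, NRT), (HND, 27, HND), (IAD, 26, HND), (MIA, 20, LHR), (SEA, 22, DEN), (SFO, 11, HND), (SFO, 28, LHR)}
Selection src ≠ HND: {(ATL, 24, NRT), (ATL, 6, DEN), (DEN, 10, SEA), (IAD, 26, HND), (MIA, 20, LHR), (SEA, 22, DEN), (SFO, 11, HND), (SFO, 28, LHR)}
Selection code ≠ HND: {(ATL, 24, NRT), (ATL, 6, DEN), (DEN, 10, SEA), (MIA, 20, LHR), (SEA, 22, DEN), (SFO, 28, LHR)}
π[src, code]: project onto (src, code) → {(ATL, DEN), (ATL, NRT), (DEN, SEA), (MIA, LHR), (SEA, DEN), (SFO, LHR)}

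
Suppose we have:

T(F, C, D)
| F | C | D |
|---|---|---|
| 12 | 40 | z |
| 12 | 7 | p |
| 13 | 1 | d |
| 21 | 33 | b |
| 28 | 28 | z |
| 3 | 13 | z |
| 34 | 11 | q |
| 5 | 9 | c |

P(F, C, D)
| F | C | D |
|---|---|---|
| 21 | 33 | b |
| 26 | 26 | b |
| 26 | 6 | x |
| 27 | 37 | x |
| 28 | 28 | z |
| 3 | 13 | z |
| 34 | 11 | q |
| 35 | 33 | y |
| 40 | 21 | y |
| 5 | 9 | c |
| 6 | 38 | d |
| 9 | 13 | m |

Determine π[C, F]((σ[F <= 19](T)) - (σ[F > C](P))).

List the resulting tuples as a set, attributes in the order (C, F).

Selection F <= 19: {(12, 40, z), (12, 7, p), (13, 1, d), (3, 13, z), (5, 9, c)}
Selection F > C: {(26, 6, x), (34, 11, q), (35, 33, y), (40, 21, y)}
Set difference of the two operands is {(12, 40, z), (12, 7, p), (13, 1, d), (3, 13, z), (5, 9, c)}.
Keep only column(s) C, F: {(1, 13), (13, 3), (40, 12), (7, 12), (9, 5)}

{(1, 13), (13, 3), (40, 12), (7, 12), (9, 5)}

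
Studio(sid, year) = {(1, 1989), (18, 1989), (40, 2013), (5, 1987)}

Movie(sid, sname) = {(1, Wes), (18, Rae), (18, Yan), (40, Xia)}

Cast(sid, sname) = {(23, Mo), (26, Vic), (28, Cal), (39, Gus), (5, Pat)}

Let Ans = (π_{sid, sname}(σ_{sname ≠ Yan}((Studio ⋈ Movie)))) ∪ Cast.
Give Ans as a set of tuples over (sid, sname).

{(1, Wes), (18, Rae), (23, Mo), (26, Vic), (28, Cal), (39, Gus), (40, Xia), (5, Pat)}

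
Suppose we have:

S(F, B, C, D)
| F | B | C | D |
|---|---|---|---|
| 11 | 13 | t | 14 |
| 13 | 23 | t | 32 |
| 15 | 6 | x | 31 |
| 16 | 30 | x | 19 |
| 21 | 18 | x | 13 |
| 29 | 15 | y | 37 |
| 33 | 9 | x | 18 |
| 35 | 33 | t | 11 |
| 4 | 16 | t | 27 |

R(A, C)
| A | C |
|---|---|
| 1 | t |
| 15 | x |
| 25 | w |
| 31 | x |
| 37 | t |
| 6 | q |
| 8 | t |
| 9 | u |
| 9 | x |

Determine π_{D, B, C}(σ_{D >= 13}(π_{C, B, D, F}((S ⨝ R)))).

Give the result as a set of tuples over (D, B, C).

{(13, 18, x), (14, 13, t), (18, 9, x), (19, 30, x), (27, 16, t), (31, 6, x), (32, 23, t)}

Natural join on C: {(11, 13, t, 14, 1), (11, 13, t, 14, 37), (11, 13, t, 14, 8), (13, 23, t, 32, 1), (13, 23, t, 32, 37), (13, 23, t, 32, 8), (15, 6, x, 31, 15), (15, 6, x, 31, 31), (15, 6, x, 31, 9), (16, 30, x, 19, 15), (16, 30, x, 19, 31), (16, 30, x, 19, 9), (21, 18, x, 13, 15), (21, 18, x, 13, 31), (21, 18, x, 13, 9), (33, 9, x, 18, 15), (33, 9, x, 18, 31), (33, 9, x, 18, 9), (35, 33, t, 11, 1), (35, 33, t, 11, 37), (35, 33, t, 11, 8), (4, 16, t, 27, 1), (4, 16, t, 27, 37), (4, 16, t, 27, 8)}
Projecting to C, B, D, F (16 duplicate(s) eliminated): {(t, 13, 14, 11), (t, 16, 27, 4), (t, 23, 32, 13), (t, 33, 11, 35), (x, 18, 13, 21), (x, 30, 19, 16), (x, 6, 31, 15), (x, 9, 18, 33)}
Filtering on D >= 13 leaves {(t, 13, 14, 11), (t, 16, 27, 4), (t, 23, 32, 13), (x, 18, 13, 21), (x, 30, 19, 16), (x, 6, 31, 15), (x, 9, 18, 33)}.
Projecting to D, B, C: {(13, 18, x), (14, 13, t), (18, 9, x), (19, 30, x), (27, 16, t), (31, 6, x), (32, 23, t)}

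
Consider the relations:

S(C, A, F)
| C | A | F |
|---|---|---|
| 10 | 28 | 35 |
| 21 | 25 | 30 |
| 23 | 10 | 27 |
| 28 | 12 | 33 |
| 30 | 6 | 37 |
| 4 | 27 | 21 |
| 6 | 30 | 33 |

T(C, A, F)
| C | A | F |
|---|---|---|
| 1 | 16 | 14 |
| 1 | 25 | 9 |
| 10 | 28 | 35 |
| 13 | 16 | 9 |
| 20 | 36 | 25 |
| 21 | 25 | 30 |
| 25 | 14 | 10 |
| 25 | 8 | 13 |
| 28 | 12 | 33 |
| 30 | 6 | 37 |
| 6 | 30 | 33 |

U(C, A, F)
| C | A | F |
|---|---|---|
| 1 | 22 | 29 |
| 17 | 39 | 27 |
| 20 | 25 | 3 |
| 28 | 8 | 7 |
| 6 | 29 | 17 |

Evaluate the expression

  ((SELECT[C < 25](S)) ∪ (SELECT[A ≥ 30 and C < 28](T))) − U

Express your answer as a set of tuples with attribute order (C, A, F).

{(10, 28, 35), (20, 36, 25), (21, 25, 30), (23, 10, 27), (4, 27, 21), (6, 30, 33)}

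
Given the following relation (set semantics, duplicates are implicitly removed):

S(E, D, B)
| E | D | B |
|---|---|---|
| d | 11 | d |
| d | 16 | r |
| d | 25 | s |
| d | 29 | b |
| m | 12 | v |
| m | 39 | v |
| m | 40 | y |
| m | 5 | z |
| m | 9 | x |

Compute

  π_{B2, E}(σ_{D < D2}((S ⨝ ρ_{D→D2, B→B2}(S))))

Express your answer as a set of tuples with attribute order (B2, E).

ρ[D→D2, B→B2]: schema becomes (E, D2, B2); tuples unchanged.
S ⋈ ρ_{D→D2, B→B2}(S) (natural join on E): {(d, 11, d, 11, d), (d, 11, d, 16, r), (d, 11, d, 25, s), (d, 11, d, 29, b), (d, 16, r, 11, d), (d, 16, r, 16, r), (d, 16, r, 25, s), (d, 16, r, 29, b), (d, 25, s, 11, d), (d, 25, s, 16, r), (d, 25, s, 25, s), (d, 25, s, 29, b), (d, 29, b, 11, d), (d, 29, b, 16, r), (d, 29, b, 25, s), (d, 29, b, 29, b), (m, 12, v, 12, v), (m, 12, v, 39, v), (m, 12, v, 40, y), (m, 12, v, 5, z), (m, 12, v, 9, x), (m, 39, v, 12, v), (m, 39, v, 39, v), (m, 39, v, 40, y), (m, 39, v, 5, z), (m, 39, v, 9, x), (m, 40, y, 12, v), (m, 40, y, 39, v), (m, 40, y, 40, y), (m, 40, y, 5, z), (m, 40, y, 9, x), (m, 5, z, 12, v), (m, 5, z, 39, v), (m, 5, z, 40, y), (m, 5, z, 5, z), (m, 5, z, 9, x), (m, 9, x, 12, v), (m, 9, x, 39, v), (m, 9, x, 40, y), (m, 9, x, 5, z), (m, 9, x, 9, x)}
Filtering on D < D2 leaves {(d, 11, d, 16, r), (d, 11, d, 25, s), (d, 11, d, 29, b), (d, 16, r, 25, s), (d, 16, r, 29, b), (d, 25, s, 29, b), (m, 12, v, 39, v), (m, 12, v, 40, y), (m, 39, v, 40, y), (m, 5, z, 12, v), (m, 5, z, 39, v), (m, 5, z, 40, y), (m, 5, z, 9, x), (m, 9, x, 12, v), (m, 9, x, 39, v), (m, 9, x, 40, y)}.
π_{B2, E} gives {(b, d), (r, d), (s, d), (v, m), (x, m), (y, m)} (10 duplicate(s) eliminated).

{(b, d), (r, d), (s, d), (v, m), (x, m), (y, m)}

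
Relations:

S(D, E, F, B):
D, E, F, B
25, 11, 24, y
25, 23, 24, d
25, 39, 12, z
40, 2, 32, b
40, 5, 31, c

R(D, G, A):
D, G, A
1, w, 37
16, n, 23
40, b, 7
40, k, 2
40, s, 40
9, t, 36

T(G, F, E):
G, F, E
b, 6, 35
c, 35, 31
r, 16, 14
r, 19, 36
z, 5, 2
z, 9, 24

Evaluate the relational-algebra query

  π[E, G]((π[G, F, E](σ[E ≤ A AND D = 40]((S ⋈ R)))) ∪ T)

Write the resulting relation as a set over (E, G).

{(14, r), (2, b), (2, k), (2, s), (2, z), (24, z), (31, c), (35, b), (36, r), (5, b), (5, s)}

Natural join on D: {(40, 2, 32, b, b, 7), (40, 2, 32, b, k, 2), (40, 2, 32, b, s, 40), (40, 5, 31, c, b, 7), (40, 5, 31, c, k, 2), (40, 5, 31, c, s, 40)}
Apply σ_{E ≤ A AND D = 40}; surviving tuples: {(40, 2, 32, b, b, 7), (40, 2, 32, b, k, 2), (40, 2, 32, b, s, 40), (40, 5, 31, c, b, 7), (40, 5, 31, c, s, 40)}
π[G, F, E]: project onto (G, F, E) → {(b, 31, 5), (b, 32, 2), (k, 32, 2), (s, 31, 5), (s, 32, 2)}
Set union of the two operands is {(b, 31, 5), (b, 32, 2), (b, 6, 35), (c, 35, 31), (k, 32, 2), (r, 16, 14), (r, 19, 36), (s, 31, 5), (s, 32, 2), (z, 5, 2), (z, 9, 24)}.
π[E, G]: project onto (E, G) → {(14, r), (2, b), (2, k), (2, s), (2, z), (24, z), (31, c), (35, b), (36, r), (5, b), (5, s)}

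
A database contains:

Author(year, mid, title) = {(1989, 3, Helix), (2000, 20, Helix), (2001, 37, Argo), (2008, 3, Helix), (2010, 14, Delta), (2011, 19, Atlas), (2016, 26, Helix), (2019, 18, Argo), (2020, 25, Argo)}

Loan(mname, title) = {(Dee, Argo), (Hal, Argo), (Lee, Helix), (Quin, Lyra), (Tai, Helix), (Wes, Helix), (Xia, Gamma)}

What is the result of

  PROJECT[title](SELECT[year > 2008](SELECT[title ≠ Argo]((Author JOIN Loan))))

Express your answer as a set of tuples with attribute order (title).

{Helix}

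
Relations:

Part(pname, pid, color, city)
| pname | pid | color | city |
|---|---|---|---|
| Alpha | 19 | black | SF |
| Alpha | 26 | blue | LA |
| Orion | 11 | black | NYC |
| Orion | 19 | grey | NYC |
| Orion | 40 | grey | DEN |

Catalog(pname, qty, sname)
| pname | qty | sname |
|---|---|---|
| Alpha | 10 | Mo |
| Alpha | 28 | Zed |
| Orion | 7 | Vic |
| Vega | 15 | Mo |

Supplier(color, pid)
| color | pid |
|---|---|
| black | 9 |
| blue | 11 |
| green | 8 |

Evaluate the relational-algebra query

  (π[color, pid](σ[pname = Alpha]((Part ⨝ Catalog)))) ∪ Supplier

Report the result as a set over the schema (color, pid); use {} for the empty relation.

{(black, 19), (black, 9), (blue, 11), (blue, 26), (green, 8)}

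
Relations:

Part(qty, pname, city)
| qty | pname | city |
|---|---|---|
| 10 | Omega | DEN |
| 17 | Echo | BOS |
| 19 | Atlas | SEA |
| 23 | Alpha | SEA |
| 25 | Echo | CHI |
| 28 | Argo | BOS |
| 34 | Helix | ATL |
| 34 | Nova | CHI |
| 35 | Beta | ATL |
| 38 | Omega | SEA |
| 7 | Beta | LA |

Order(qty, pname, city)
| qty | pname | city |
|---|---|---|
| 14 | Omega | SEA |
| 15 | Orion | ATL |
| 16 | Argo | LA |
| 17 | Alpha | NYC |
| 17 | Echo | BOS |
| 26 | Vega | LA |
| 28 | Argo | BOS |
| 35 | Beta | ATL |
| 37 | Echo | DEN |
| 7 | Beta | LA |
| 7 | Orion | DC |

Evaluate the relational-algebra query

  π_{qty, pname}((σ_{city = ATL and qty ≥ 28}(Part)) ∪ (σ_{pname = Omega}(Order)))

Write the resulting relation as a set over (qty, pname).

{(14, Omega), (34, Helix), (35, Beta)}

Selection city = ATL and qty ≥ 28: {(34, Helix, ATL), (35, Beta, ATL)}
Selection pname = Omega: {(14, Omega, SEA)}
Set union of the two operands is {(14, Omega, SEA), (34, Helix, ATL), (35, Beta, ATL)}.
Keep only column(s) qty, pname: {(14, Omega), (34, Helix), (35, Beta)}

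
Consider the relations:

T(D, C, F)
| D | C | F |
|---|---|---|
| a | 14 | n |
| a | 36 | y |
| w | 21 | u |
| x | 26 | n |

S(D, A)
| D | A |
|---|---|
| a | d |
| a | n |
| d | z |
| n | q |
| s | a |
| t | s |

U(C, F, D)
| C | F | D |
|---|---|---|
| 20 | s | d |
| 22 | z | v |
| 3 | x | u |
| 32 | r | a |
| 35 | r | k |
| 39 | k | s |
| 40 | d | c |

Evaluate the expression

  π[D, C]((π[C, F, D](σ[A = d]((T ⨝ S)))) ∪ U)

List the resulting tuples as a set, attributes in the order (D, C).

{(a, 14), (a, 32), (a, 36), (c, 40), (d, 20), (k, 35), (s, 39), (u, 3), (v, 22)}

T ⋈ S (natural join on D): {(a, 14, n, d), (a, 14, n, n), (a, 36, y, d), (a, 36, y, n)}
Apply σ_{A = d}; surviving tuples: {(a, 14, n, d), (a, 36, y, d)}
π_{C, F, D} gives {(14, n, a), (36, y, a)}.
Taking the union: {(14, n, a), (20, s, d), (22, z, v), (3, x, u), (32, r, a), (35, r, k), (36, y, a), (39, k, s), (40, d, c)}
π_{D, C} gives {(a, 14), (a, 32), (a, 36), (c, 40), (d, 20), (k, 35), (s, 39), (u, 3), (v, 22)}.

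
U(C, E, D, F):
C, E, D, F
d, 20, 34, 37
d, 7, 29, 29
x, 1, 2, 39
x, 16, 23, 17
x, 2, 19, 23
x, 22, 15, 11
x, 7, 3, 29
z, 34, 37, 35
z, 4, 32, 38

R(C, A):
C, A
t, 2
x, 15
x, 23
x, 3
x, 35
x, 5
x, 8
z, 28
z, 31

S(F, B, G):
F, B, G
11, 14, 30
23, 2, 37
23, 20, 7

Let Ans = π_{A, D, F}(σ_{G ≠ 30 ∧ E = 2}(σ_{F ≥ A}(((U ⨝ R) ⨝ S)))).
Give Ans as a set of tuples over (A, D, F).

{(15, 19, 23), (23, 19, 23), (3, 19, 23), (5, 19, 23), (8, 19, 23)}

Joining U and R on C yields {(x, 1, 2, 39, 15), (x, 1, 2, 39, 23), (x, 1, 2, 39, 3), (x, 1, 2, 39, 35), (x, 1, 2, 39, 5), (x, 1, 2, 39, 8), (x, 16, 23, 17, 15), (x, 16, 23, 17, 23), (x, 16, 23, 17, 3), (x, 16, 23, 17, 35), (x, 16, 23, 17, 5), (x, 16, 23, 17, 8), (x, 2, 19, 23, 15), (x, 2, 19, 23, 23), (x, 2, 19, 23, 3), (x, 2, 19, 23, 35), (x, 2, 19, 23, 5), (x, 2, 19, 23, 8), (x, 22, 15, 11, 15), (x, 22, 15, 11, 23), (x, 22, 15, 11, 3), (x, 22, 15, 11, 35), (x, 22, 15, 11, 5), (x, 22, 15, 11, 8), (x, 7, 3, 29, 15), (x, 7, 3, 29, 23), (x, 7, 3, 29, 3), (x, 7, 3, 29, 35), (x, 7, 3, 29, 5), (x, 7, 3, 29, 8), (z, 34, 37, 35, 28), (z, 34, 37, 35, 31), (z, 4, 32, 38, 28), (z, 4, 32, 38, 31)}.
Joining (U ⨝ R) and S on F yields {(x, 2, 19, 23, 15, 2, 37), (x, 2, 19, 23, 15, 20, 7), (x, 2, 19, 23, 23, 2, 37), (x, 2, 19, 23, 23, 20, 7), (x, 2, 19, 23, 3, 2, 37), (x, 2, 19, 23, 3, 20, 7), (x, 2, 19, 23, 35, 2, 37), (x, 2, 19, 23, 35, 20, 7), (x, 2, 19, 23, 5, 2, 37), (x, 2, 19, 23, 5, 20, 7), (x, 2, 19, 23, 8, 2, 37), (x, 2, 19, 23, 8, 20, 7), (x, 22, 15, 11, 15, 14, 30), (x, 22, 15, 11, 23, 14, 30), (x, 22, 15, 11, 3, 14, 30), (x, 22, 15, 11, 35, 14, 30), (x, 22, 15, 11, 5, 14, 30), (x, 22, 15, 11, 8, 14, 30)}.
Filtering on F ≥ A leaves {(x, 2, 19, 23, 15, 2, 37), (x, 2, 19, 23, 15, 20, 7), (x, 2, 19, 23, 23, 2, 37), (x, 2, 19, 23, 23, 20, 7), (x, 2, 19, 23, 3, 2, 37), (x, 2, 19, 23, 3, 20, 7), (x, 2, 19, 23, 5, 2, 37), (x, 2, 19, 23, 5, 20, 7), (x, 2, 19, 23, 8, 2, 37), (x, 2, 19, 23, 8, 20, 7), (x, 22, 15, 11, 3, 14, 30), (x, 22, 15, 11, 5, 14, 30), (x, 22, 15, 11, 8, 14, 30)}.
Filtering on G ≠ 30 ∧ E = 2 leaves {(x, 2, 19, 23, 15, 2, 37), (x, 2, 19, 23, 15, 20, 7), (x, 2, 19, 23, 23, 2, 37), (x, 2, 19, 23, 23, 20, 7), (x, 2, 19, 23, 3, 2, 37), (x, 2, 19, 23, 3, 20, 7), (x, 2, 19, 23, 5, 2, 37), (x, 2, 19, 23, 5, 20, 7), (x, 2, 19, 23, 8, 2, 37), (x, 2, 19, 23, 8, 20, 7)}.
π_{A, D, F} gives {(15, 19, 23), (23, 19, 23), (3, 19, 23), (5, 19, 23), (8, 19, 23)} (5 duplicate(s) eliminated).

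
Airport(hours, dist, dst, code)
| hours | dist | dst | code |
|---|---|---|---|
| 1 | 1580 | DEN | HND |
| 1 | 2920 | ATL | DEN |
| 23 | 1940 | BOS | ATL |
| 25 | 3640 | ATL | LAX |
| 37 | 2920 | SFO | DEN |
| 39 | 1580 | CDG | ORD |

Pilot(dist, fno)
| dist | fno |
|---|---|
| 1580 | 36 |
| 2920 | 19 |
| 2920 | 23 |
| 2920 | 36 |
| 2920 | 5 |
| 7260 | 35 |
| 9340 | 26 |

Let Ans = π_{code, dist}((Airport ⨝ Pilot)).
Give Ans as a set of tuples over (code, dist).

Airport ⋈ Pilot (natural join on dist): {(1, 1580, DEN, HND, 36), (1, 2920, ATL, DEN, 19), (1, 2920, ATL, DEN, 23), (1, 2920, ATL, DEN, 36), (1, 2920, ATL, DEN, 5), (37, 2920, SFO, DEN, 19), (37, 2920, SFO, DEN, 23), (37, 2920, SFO, DEN, 36), (37, 2920, SFO, DEN, 5), (39, 1580, CDG, ORD, 36)}
Keep only column(s) code, dist (7 duplicate(s) eliminated): {(DEN, 2920), (HND, 1580), (ORD, 1580)}

{(DEN, 2920), (HND, 1580), (ORD, 1580)}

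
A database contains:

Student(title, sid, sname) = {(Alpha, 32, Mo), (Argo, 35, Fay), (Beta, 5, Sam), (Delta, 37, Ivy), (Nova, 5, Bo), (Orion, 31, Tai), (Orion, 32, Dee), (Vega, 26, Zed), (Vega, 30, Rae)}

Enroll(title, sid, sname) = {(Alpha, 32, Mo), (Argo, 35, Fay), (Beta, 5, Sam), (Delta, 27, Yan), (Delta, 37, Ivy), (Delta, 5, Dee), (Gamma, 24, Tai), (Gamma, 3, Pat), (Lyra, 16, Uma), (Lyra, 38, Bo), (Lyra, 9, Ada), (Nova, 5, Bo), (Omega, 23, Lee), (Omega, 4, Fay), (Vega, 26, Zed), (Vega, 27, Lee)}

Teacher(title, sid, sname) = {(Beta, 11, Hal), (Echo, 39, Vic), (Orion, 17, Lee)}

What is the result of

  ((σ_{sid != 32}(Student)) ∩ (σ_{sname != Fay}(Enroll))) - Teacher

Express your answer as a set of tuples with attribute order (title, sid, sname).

{(Beta, 5, Sam), (Delta, 37, Ivy), (Nova, 5, Bo), (Vega, 26, Zed)}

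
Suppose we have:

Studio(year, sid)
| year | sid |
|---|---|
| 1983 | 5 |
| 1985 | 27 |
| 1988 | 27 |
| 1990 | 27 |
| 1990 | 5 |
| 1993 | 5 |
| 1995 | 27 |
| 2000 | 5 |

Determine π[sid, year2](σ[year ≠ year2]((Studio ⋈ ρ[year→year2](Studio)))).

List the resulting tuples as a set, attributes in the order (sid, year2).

ρ[year→year2]: schema becomes (year2, sid); tuples unchanged.
Natural join on sid: {(1983, 5, 1983), (1983, 5, 1990), (1983, 5, 1993), (1983, 5, 2000), (1985, 27, 1985), (1985, 27, 1988), (1985, 27, 1990), (1985, 27, 1995), (1988, 27, 1985), (1988, 27, 1988), (1988, 27, 1990), (1988, 27, 1995), (1990, 27, 1985), (1990, 27, 1988), (1990, 27, 1990), (1990, 27, 1995), (1990, 5, 1983), (1990, 5, 1990), (1990, 5, 1993), (1990, 5, 2000), (1993, 5, 1983), (1993, 5, 1990), (1993, 5, 1993), (1993, 5, 2000), (1995, 27, 1985), (1995, 27, 1988), (1995, 27, 1990), (1995, 27, 1995), (2000, 5, 1983), (2000, 5, 1990), (2000, 5, 1993), (2000, 5, 2000)}
Selection year ≠ year2: {(1983, 5, 1990), (1983, 5, 1993), (1983, 5, 2000), (1985, 27, 1988), (1985, 27, 1990), (1985, 27, 1995), (1988, 27, 1985), (1988, 27, 1990), (1988, 27, 1995), (1990, 27, 1985), (1990, 27, 1988), (1990, 27, 1995), (1990, 5, 1983), (1990, 5, 1993), (1990, 5, 2000), (1993, 5, 1983), (1993, 5, 1990), (1993, 5, 2000), (1995, 27, 1985), (1995, 27, 1988), (1995, 27, 1990), (2000, 5, 1983), (2000, 5, 1990), (2000, 5, 1993)}
Keep only column(s) sid, year2 (16 duplicate(s) eliminated): {(27, 1985), (27, 1988), (27, 1990), (27, 1995), (5, 1983), (5, 1990), (5, 1993), (5, 2000)}

{(27, 1985), (27, 1988), (27, 1990), (27, 1995), (5, 1983), (5, 1990), (5, 1993), (5, 2000)}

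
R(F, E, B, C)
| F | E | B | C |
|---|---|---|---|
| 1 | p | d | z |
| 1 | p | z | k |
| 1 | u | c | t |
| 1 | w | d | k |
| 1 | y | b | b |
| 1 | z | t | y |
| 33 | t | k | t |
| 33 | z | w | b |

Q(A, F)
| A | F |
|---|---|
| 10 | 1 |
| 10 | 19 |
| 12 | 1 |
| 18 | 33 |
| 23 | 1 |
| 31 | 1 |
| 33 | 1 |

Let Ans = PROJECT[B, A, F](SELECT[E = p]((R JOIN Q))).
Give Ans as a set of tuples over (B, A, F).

Natural join on F: {(1, p, d, z, 10), (1, p, d, z, 12), (1, p, d, z, 23), (1, p, d, z, 31), (1, p, d, z, 33), (1, p, z, k, 10), (1, p, z, k, 12), (1, p, z, k, 23), (1, p, z, k, 31), (1, p, z, k, 33), (1, u, c, t, 10), (1, u, c, t, 12), (1, u, c, t, 23), (1, u, c, t, 31), (1, u, c, t, 33), (1, w, d, k, 10), (1, w, d, k, 12), (1, w, d, k, 23), (1, w, d, k, 31), (1, w, d, k, 33), (1, y, b, b, 10), (1, y, b, b, 12), (1, y, b, b, 23), (1, y, b, b, 31), (1, y, b, b, 33), (1, z, t, y, 10), (1, z, t, y, 12), (1, z, t, y, 23), (1, z, t, y, 31), (1, z, t, y, 33), (33, t, k, t, 18), (33, z, w, b, 18)}
Selection E = p: {(1, p, d, z, 10), (1, p, d, z, 12), (1, p, d, z, 23), (1, p, d, z, 31), (1, p, d, z, 33), (1, p, z, k, 10), (1, p, z, k, 12), (1, p, z, k, 23), (1, p, z, k, 31), (1, p, z, k, 33)}
π[B, A, F]: project onto (B, A, F) → {(d, 10, 1), (d, 12, 1), (d, 23, 1), (d, 31, 1), (d, 33, 1), (z, 10, 1), (z, 12, 1), (z, 23, 1), (z, 31, 1), (z, 33, 1)}

{(d, 10, 1), (d, 12, 1), (d, 23, 1), (d, 31, 1), (d, 33, 1), (z, 10, 1), (z, 12, 1), (z, 23, 1), (z, 31, 1), (z, 33, 1)}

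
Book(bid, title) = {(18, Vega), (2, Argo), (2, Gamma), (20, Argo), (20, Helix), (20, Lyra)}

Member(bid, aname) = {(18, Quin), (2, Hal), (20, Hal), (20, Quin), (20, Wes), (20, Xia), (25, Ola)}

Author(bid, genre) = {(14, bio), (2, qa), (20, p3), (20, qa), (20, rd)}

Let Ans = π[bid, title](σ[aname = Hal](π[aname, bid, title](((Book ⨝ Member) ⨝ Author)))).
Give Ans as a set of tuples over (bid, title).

{(2, Argo), (2, Gamma), (20, Argo), (20, Helix), (20, Lyra)}

Natural join on bid: {(18, Vega, Quin), (2, Argo, Hal), (2, Gamma, Hal), (20, Argo, Hal), (20, Argo, Quin), (20, Argo, Wes), (20, Argo, Xia), (20, Helix, Hal), (20, Helix, Quin), (20, Helix, Wes), (20, Helix, Xia), (20, Lyra, Hal), (20, Lyra, Quin), (20, Lyra, Wes), (20, Lyra, Xia)}
Natural join on bid: {(2, Argo, Hal, qa), (2, Gamma, Hal, qa), (20, Argo, Hal, p3), (20, Argo, Hal, qa), (20, Argo, Hal, rd), (20, Argo, Quin, p3), (20, Argo, Quin, qa), (20, Argo, Quin, rd), (20, Argo, Wes, p3), (20, Argo, Wes, qa), (20, Argo, Wes, rd), (20, Argo, Xia, p3), (20, Argo, Xia, qa), (20, Argo, Xia, rd), (20, Helix, Hal, p3), (20, Helix, Hal, qa), (20, Helix, Hal, rd), (20, Helix, Quin, p3), (20, Helix, Quin, qa), (20, Helix, Quin, rd), (20, Helix, Wes, p3), (20, Helix, Wes, qa), (20, Helix, Wes, rd), (20, Helix, Xia, p3), (20, Helix, Xia, qa), (20, Helix, Xia, rd), (20, Lyra, Hal, p3), (20, Lyra, Hal, qa), (20, Lyra, Hal, rd), (20, Lyra, Quin, p3), (20, Lyra, Quin, qa), (20, Lyra, Quin, rd), (20, Lyra, Wes, p3), (20, Lyra, Wes, qa), (20, Lyra, Wes, rd), (20, Lyra, Xia, p3), (20, Lyra, Xia, qa), (20, Lyra, Xia, rd)}
Keep only column(s) aname, bid, title (24 duplicate(s) eliminated): {(Hal, 2, Argo), (Hal, 2, Gamma), (Hal, 20, Argo), (Hal, 20, Helix), (Hal, 20, Lyra), (Quin, 20, Argo), (Quin, 20, Helix), (Quin, 20, Lyra), (Wes, 20, Argo), (Wes, 20, Helix), (Wes, 20, Lyra), (Xia, 20, Argo), (Xia, 20, Helix), (Xia, 20, Lyra)}
σ[aname = Hal]: keep tuples satisfying aname = Hal → {(Hal, 2, Argo), (Hal, 2, Gamma), (Hal, 20, Argo), (Hal, 20, Helix), (Hal, 20, Lyra)}
Keep only column(s) bid, title: {(2, Argo), (2, Gamma), (20, Argo), (20, Helix), (20, Lyra)}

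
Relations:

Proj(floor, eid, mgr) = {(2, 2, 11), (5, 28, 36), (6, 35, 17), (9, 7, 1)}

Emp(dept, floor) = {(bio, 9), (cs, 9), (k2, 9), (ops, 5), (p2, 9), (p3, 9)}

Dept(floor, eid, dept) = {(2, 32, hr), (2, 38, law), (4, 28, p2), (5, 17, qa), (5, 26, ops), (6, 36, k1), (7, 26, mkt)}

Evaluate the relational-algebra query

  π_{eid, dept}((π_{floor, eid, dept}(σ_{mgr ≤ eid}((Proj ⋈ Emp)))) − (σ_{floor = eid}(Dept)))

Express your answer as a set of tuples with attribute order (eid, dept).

{(7, bio), (7, cs), (7, k2), (7, p2), (7, p3)}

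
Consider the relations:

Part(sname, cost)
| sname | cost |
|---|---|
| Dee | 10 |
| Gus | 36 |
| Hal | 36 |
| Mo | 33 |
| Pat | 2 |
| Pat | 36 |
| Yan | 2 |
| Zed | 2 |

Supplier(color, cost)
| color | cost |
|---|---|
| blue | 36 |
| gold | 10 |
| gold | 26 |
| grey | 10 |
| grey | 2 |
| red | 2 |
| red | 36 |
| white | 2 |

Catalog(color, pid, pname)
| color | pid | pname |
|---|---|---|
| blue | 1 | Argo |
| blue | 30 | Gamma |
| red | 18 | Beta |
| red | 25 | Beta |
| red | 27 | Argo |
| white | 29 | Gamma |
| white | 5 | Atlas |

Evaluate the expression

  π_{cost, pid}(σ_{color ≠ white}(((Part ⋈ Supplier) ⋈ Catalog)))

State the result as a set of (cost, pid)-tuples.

{(2, 18), (2, 25), (2, 27), (36, 1), (36, 18), (36, 25), (36, 27), (36, 30)}

Natural join on cost: {(Dee, 10, gold), (Dee, 10, grey), (Gus, 36, blue), (Gus, 36, red), (Hal, 36, blue), (Hal, 36, red), (Pat, 2, grey), (Pat, 2, red), (Pat, 2, white), (Pat, 36, blue), (Pat, 36, red), (Yan, 2, grey), (Yan, 2, red), (Yan, 2, white), (Zed, 2, grey), (Zed, 2, red), (Zed, 2, white)}
Natural join on color: {(Gus, 36, blue, 1, Argo), (Gus, 36, blue, 30, Gamma), (Gus, 36, red, 18, Beta), (Gus, 36, red, 25, Beta), (Gus, 36, red, 27, Argo), (Hal, 36, blue, 1, Argo), (Hal, 36, blue, 30, Gamma), (Hal, 36, red, 18, Beta), (Hal, 36, red, 25, Beta), (Hal, 36, red, 27, Argo), (Pat, 2, red, 18, Beta), (Pat, 2, red, 25, Beta), (Pat, 2, red, 27, Argo), (Pat, 2, white, 29, Gamma), (Pat, 2, white, 5, Atlas), (Pat, 36, blue, 1, Argo), (Pat, 36, blue, 30, Gamma), (Pat, 36, red, 18, Beta), (Pat, 36, red, 25, Beta), (Pat, 36, red, 27, Argo), (Yan, 2, red, 18, Beta), (Yan, 2, red, 25, Beta), (Yan, 2, red, 27, Argo), (Yan, 2, white, 29, Gamma), (Yan, 2, white, 5, Atlas), (Zed, 2, red, 18, Beta), (Zed, 2, red, 25, Beta), (Zed, 2, red, 27, Argo), (Zed, 2, white, 29, Gamma), (Zed, 2, white, 5, Atlas)}
Filtering on color ≠ white leaves {(Gus, 36, blue, 1, Argo), (Gus, 36, blue, 30, Gamma), (Gus, 36, red, 18, Beta), (Gus, 36, red, 25, Beta), (Gus, 36, red, 27, Argo), (Hal, 36, blue, 1, Argo), (Hal, 36, blue, 30, Gamma), (Hal, 36, red, 18, Beta), (Hal, 36, red, 25, Beta), (Hal, 36, red, 27, Argo), (Pat, 2, red, 18, Beta), (Pat, 2, red, 25, Beta), (Pat, 2, red, 27, Argo), (Pat, 36, blue, 1, Argo), (Pat, 36, blue, 30, Gamma), (Pat, 36, red, 18, Beta), (Pat, 36, red, 25, Beta), (Pat, 36, red, 27, Argo), (Yan, 2, red, 18, Beta), (Yan, 2, red, 25, Beta), (Yan, 2, red, 27, Argo), (Zed, 2, red, 18, Beta), (Zed, 2, red, 25, Beta), (Zed, 2, red, 27, Argo)}.
Projecting to cost, pid (16 duplicate(s) eliminated): {(2, 18), (2, 25), (2, 27), (36, 1), (36, 18), (36, 25), (36, 27), (36, 30)}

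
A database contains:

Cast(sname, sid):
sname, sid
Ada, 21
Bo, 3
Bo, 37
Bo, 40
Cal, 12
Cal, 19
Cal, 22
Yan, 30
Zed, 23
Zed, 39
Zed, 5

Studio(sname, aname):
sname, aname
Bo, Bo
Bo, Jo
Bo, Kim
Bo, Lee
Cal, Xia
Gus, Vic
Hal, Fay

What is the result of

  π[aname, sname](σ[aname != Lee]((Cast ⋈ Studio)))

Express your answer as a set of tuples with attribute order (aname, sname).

{(Bo, Bo), (Jo, Bo), (Kim, Bo), (Xia, Cal)}

Joining Cast and Studio on sname yields {(Bo, 3, Bo), (Bo, 3, Jo), (Bo, 3, Kim), (Bo, 3, Lee), (Bo, 37, Bo), (Bo, 37, Jo), (Bo, 37, Kim), (Bo, 37, Lee), (Bo, 40, Bo), (Bo, 40, Jo), (Bo, 40, Kim), (Bo, 40, Lee), (Cal, 12, Xia), (Cal, 19, Xia), (Cal, 22, Xia)}.
Selection aname != Lee: {(Bo, 3, Bo), (Bo, 3, Jo), (Bo, 3, Kim), (Bo, 37, Bo), (Bo, 37, Jo), (Bo, 37, Kim), (Bo, 40, Bo), (Bo, 40, Jo), (Bo, 40, Kim), (Cal, 12, Xia), (Cal, 19, Xia), (Cal, 22, Xia)}
Keep only column(s) aname, sname (8 duplicate(s) eliminated): {(Bo, Bo), (Jo, Bo), (Kim, Bo), (Xia, Cal)}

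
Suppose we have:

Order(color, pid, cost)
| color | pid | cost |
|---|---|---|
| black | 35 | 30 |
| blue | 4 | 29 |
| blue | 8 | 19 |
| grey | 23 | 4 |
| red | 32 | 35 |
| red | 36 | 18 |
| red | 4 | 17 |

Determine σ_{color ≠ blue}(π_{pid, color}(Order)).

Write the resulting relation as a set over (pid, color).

{(23, grey), (32, red), (35, black), (36, red), (4, red)}

Keep only column(s) pid, color: {(23, grey), (32, red), (35, black), (36, red), (4, blue), (4, red), (8, blue)}
Apply σ_{color ≠ blue}; surviving tuples: {(23, grey), (32, red), (35, black), (36, red), (4, red)}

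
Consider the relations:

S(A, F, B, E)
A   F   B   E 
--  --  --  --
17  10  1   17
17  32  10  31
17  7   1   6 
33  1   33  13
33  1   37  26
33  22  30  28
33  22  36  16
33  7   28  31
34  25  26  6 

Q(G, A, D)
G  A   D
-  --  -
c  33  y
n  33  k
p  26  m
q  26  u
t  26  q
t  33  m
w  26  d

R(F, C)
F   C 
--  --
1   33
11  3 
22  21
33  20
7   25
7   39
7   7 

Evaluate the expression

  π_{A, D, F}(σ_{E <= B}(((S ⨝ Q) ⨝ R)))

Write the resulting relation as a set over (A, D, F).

{(33, k, 1), (33, k, 22), (33, m, 1), (33, m, 22), (33, y, 1), (33, y, 22)}

Joining S and Q on A yields {(33, 1, 33, 13, c, y), (33, 1, 33, 13, n, k), (33, 1, 33, 13, t, m), (33, 1, 37, 26, c, y), (33, 1, 37, 26, n, k), (33, 1, 37, 26, t, m), (33, 22, 30, 28, c, y), (33, 22, 30, 28, n, k), (33, 22, 30, 28, t, m), (33, 22, 36, 16, c, y), (33, 22, 36, 16, n, k), (33, 22, 36, 16, t, m), (33, 7, 28, 31, c, y), (33, 7, 28, 31, n, k), (33, 7, 28, 31, t, m)}.
Joining (S ⨝ Q) and R on F yields {(33, 1, 33, 13, c, y, 33), (33, 1, 33, 13, n, k, 33), (33, 1, 33, 13, t, m, 33), (33, 1, 37, 26, c, y, 33), (33, 1, 37, 26, n, k, 33), (33, 1, 37, 26, t, m, 33), (33, 22, 30, 28, c, y, 21), (33, 22, 30, 28, n, k, 21), (33, 22, 30, 28, t, m, 21), (33, 22, 36, 16, c, y, 21), (33, 22, 36, 16, n, k, 21), (33, 22, 36, 16, t, m, 21), (33, 7, 28, 31, c, y, 25), (33, 7, 28, 31, c, y, 39), (33, 7, 28, 31, c, y, 7), (33, 7, 28, 31, n, k, 25), (33, 7, 28, 31, n, k, 39), (33, 7, 28, 31, n, k, 7), (33, 7, 28, 31, t, m, 25), (33, 7, 28, 31, t, m, 39), (33, 7, 28, 31, t, m, 7)}.
Filtering on E <= B leaves {(33, 1, 33, 13, c, y, 33), (33, 1, 33, 13, n, k, 33), (33, 1, 33, 13, t, m, 33), (33, 1, 37, 26, c, y, 33), (33, 1, 37, 26, n, k, 33), (33, 1, 37, 26, t, m, 33), (33, 22, 30, 28, c, y, 21), (33, 22, 30, 28, n, k, 21), (33, 22, 30, 28, t, m, 21), (33, 22, 36, 16, c, y, 21), (33, 22, 36, 16, n, k, 21), (33, 22, 36, 16, t, m, 21)}.
Projecting to A, D, F (6 duplicate(s) eliminated): {(33, k, 1), (33, k, 22), (33, m, 1), (33, m, 22), (33, y, 1), (33, y, 22)}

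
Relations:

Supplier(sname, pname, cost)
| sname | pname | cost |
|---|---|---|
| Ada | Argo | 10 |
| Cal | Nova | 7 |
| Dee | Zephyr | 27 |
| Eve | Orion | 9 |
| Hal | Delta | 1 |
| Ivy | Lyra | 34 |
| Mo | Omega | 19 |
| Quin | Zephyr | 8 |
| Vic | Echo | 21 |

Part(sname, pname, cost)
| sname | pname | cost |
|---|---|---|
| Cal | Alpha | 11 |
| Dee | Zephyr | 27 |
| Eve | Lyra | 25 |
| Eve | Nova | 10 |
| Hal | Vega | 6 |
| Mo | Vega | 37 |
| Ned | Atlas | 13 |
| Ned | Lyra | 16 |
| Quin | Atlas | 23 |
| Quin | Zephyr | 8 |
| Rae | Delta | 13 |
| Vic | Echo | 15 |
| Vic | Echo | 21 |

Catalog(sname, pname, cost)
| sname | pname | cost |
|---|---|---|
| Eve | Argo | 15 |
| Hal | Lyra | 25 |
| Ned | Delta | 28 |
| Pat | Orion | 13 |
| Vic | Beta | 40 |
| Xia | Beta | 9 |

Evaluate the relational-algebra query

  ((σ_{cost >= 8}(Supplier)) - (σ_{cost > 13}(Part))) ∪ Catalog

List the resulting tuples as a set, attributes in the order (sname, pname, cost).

{(Ada, Argo, 10), (Eve, Argo, 15), (Eve, Orion, 9), (Hal, Lyra, 25), (Ivy, Lyra, 34), (Mo, Omega, 19), (Ned, Delta, 28), (Pat, Orion, 13), (Quin, Zephyr, 8), (Vic, Beta, 40), (Xia, Beta, 9)}

σ[cost >= 8]: keep tuples satisfying cost >= 8 → {(Ada, Argo, 10), (Dee, Zephyr, 27), (Eve, Orion, 9), (Ivy, Lyra, 34), (Mo, Omega, 19), (Quin, Zephyr, 8), (Vic, Echo, 21)}
σ[cost > 13]: keep tuples satisfying cost > 13 → {(Dee, Zephyr, 27), (Eve, Lyra, 25), (Mo, Vega, 37), (Ned, Lyra, 16), (Quin, Atlas, 23), (Vic, Echo, 15), (Vic, Echo, 21)}
Difference: {(Ada, Argo, 10), (Dee, Zephyr, 27), (Eve, Orion, 9), (Ivy, Lyra, 34), (Mo, Omega, 19), (Quin, Zephyr, 8), (Vic, Echo, 21)} with {(Dee, Zephyr, 27), (Eve, Lyra, 25), (Mo, Vega, 37), (Ned, Lyra, 16), (Quin, Atlas, 23), (Vic, Echo, 15), (Vic, Echo, 21)} → {(Ada, Argo, 10), (Eve, Orion, 9), (Ivy, Lyra, 34), (Mo, Omega, 19), (Quin, Zephyr, 8)}
Union: {(Ada, Argo, 10), (Eve, Orion, 9), (Ivy, Lyra, 34), (Mo, Omega, 19), (Quin, Zephyr, 8)} with {(Eve, Argo, 15), (Hal, Lyra, 25), (Ned, Delta, 28), (Pat, Orion, 13), (Vic, Beta, 40), (Xia, Beta, 9)} → {(Ada, Argo, 10), (Eve, Argo, 15), (Eve, Orion, 9), (Hal, Lyra, 25), (Ivy, Lyra, 34), (Mo, Omega, 19), (Ned, Delta, 28), (Pat, Orion, 13), (Quin, Zephyr, 8), (Vic, Beta, 40), (Xia, Beta, 9)}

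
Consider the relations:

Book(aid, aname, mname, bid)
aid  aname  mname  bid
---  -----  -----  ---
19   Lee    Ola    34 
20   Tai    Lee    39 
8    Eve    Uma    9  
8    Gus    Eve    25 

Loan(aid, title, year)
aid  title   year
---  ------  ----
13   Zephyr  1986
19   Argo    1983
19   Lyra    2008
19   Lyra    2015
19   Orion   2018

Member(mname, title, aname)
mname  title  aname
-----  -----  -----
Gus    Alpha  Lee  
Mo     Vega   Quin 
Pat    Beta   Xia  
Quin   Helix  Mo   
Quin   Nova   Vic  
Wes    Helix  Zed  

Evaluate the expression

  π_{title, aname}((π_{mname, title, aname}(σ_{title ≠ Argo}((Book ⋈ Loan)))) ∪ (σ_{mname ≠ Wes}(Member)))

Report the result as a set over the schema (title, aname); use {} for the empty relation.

{(Alpha, Lee), (Beta, Xia), (Helix, Mo), (Lyra, Lee), (Nova, Vic), (Orion, Lee), (Vega, Quin)}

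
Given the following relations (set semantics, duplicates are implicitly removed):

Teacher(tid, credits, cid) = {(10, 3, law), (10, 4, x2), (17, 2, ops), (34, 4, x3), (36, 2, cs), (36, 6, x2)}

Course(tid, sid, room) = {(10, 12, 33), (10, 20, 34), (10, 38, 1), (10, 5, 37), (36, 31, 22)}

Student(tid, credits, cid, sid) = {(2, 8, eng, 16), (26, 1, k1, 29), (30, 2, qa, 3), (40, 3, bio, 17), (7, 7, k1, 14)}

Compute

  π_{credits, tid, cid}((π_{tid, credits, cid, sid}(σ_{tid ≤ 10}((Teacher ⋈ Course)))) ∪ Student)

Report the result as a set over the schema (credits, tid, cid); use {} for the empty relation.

{(1, 26, k1), (2, 30, qa), (3, 10, law), (3, 40, bio), (4, 10, x2), (7, 7, k1), (8, 2, eng)}

Teacher ⋈ Course (natural join on tid): {(10, 3, law, 12, 33), (10, 3, law, 20, 34), (10, 3, law, 38, 1), (10, 3, law, 5, 37), (10, 4, x2, 12, 33), (10, 4, x2, 20, 34), (10, 4, x2, 38, 1), (10, 4, x2, 5, 37), (36, 2, cs, 31, 22), (36, 6, x2, 31, 22)}
Filtering on tid ≤ 10 leaves {(10, 3, law, 12, 33), (10, 3, law, 20, 34), (10, 3, law, 38, 1), (10, 3, law, 5, 37), (10, 4, x2, 12, 33), (10, 4, x2, 20, 34), (10, 4, x2, 38, 1), (10, 4, x2, 5, 37)}.
π_{tid, credits, cid, sid} gives {(10, 3, law, 12), (10, 3, law, 20), (10, 3, law, 38), (10, 3, law, 5), (10, 4, x2, 12), (10, 4, x2, 20), (10, 4, x2, 38), (10, 4, x2, 5)}.
Set union of the two operands is {(10, 3, law, 12), (10, 3, law, 20), (10, 3, law, 38), (10, 3, law, 5), (10, 4, x2, 12), (10, 4, x2, 20), (10, 4, x2, 38), (10, 4, x2, 5), (2, 8, eng, 16), (26, 1, k1, 29), (30, 2, qa, 3), (40, 3, bio, 17), (7, 7, k1, 14)}.
π_{credits, tid, cid} gives {(1, 26, k1), (2, 30, qa), (3, 10, law), (3, 40, bio), (4, 10, x2), (7, 7, k1), (8, 2, eng)} (6 duplicate(s) eliminated).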